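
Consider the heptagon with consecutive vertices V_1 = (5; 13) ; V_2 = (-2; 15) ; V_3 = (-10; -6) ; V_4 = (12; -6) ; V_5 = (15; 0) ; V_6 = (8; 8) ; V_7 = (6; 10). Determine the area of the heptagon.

332.5

Σ = (101) + (162) + (132) + (90) + (120) + (32) + (28) = 665
Area = |Σ|/2 = 332.5.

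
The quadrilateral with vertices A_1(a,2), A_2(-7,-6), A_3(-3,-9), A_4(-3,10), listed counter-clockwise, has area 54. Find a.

Write out the shoelace sum; only the two edges meeting at A_1 involve a:
2·Area = [((-3)·2 − a·10) + (a·(-6) − (-7)·2)] + -12
       = -16·a + -4 = 108
⇒ a = -7.

-7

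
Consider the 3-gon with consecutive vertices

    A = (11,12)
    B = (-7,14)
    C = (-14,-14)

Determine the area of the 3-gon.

259

Apply Gauss's area formula: 2A = Σ (x_i·y_{i+1} − x_{i+1}·y_i), indices taken mod 3.
A→B: (11)(14) − (-7)(12) = 238
B→C: (-7)(-14) − (-14)(14) = 294
C→A: (-14)(12) − (11)(-14) = -14
Σ = 518
Area = |Σ|/2 = 259.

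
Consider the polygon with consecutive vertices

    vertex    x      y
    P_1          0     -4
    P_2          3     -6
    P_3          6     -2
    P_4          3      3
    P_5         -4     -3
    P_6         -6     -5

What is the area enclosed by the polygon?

47.5

Σ = (12) + (30) + (24) + (3) + (2) + (24) = 95
Area = |Σ|/2 = 47.5.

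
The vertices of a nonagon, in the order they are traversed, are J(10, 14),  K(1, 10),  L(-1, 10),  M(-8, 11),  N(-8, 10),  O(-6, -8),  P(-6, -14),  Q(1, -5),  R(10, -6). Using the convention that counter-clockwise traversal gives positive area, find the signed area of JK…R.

Σ = (86) + (20) + (69) + (8) + (124) + (36) + (44) + (44) + (200) = 631
Signed area = Σ/2 = 315.5 (positive ⇒ counter-clockwise traversal).

315.5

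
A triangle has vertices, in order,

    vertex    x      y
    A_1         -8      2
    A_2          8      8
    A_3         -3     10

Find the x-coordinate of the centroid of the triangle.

-1

Apply Gauss's area formula. First the cross-terms c_i = x_i·y_{i+1} − x_{i+1}·y_i:
  -80, 104, 74  ⇒  2A = 98, A = 49.
Then Σ (x_i + x_{i+1})·c_i = -294, so x̄ = -294 / (6·49) = -1.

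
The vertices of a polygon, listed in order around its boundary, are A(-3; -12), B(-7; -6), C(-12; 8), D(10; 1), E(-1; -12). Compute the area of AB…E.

214.5

Apply the shoelace formula: 2A = Σ (x_i·y_{i+1} − x_{i+1}·y_i), indices taken mod 5.
Σ = (-66) + (-128) + (-92) + (-119) + (-24) = -429
Area = |Σ|/2 = 214.5.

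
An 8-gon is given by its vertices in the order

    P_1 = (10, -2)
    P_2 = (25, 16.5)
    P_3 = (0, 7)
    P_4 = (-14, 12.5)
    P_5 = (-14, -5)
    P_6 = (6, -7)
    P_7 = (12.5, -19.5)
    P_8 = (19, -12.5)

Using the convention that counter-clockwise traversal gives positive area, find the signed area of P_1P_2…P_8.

Apply the shoelace (surveyor's) formula: 2A = Σ (x_i·y_{i+1} − x_{i+1}·y_i), indices taken mod 8.
Σ = (215) + (175) + (98) + (245) + (128) + (-29.5) + (214.25) + (87) = 1132.75
Signed area = Σ/2 = 566.375 (positive ⇒ counter-clockwise traversal).

566.375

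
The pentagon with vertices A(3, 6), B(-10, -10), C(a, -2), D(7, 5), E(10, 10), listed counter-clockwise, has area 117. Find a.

8

Write out the shoelace sum; only the two edges meeting at C involve a:
2·Area = [((-10)·(-2) − a·(-10)) + (a·5 − 7·(-2))] + 80
       = 15·a + 114 = 234
⇒ a = 8.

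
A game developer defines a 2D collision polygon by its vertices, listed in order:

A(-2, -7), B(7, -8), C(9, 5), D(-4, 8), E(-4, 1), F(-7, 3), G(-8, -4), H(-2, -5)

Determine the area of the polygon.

187.5

A→B: (-2)(-8) − (7)(-7) = 65
B→C: (7)(5) − (9)(-8) = 107
C→D: (9)(8) − (-4)(5) = 92
D→E: (-4)(1) − (-4)(8) = 28
E→F: (-4)(3) − (-7)(1) = -5
F→G: (-7)(-4) − (-8)(3) = 52
G→H: (-8)(-5) − (-2)(-4) = 32
H→A: (-2)(-7) − (-2)(-5) = 4
Σ = 375
Area = |Σ|/2 = 187.5.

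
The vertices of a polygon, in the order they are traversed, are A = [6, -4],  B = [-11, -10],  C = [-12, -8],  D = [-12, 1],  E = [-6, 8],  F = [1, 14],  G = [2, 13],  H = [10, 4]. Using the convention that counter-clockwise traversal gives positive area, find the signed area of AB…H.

-313.5

Apply the shoelace formula: 2A = Σ (x_i·y_{i+1} − x_{i+1}·y_i), indices taken mod 8.
Cross-terms: -104, -32, -108, -90, -92, -15, -122, -64  ⇒  Σ = -627
Signed area = Σ/2 = -313.5 (negative ⇒ clockwise traversal).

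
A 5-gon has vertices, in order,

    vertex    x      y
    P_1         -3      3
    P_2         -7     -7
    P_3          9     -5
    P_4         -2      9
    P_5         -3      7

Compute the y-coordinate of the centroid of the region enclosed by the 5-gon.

-61/59

Apply the shoelace (surveyor's) formula. First the cross-terms c_i = x_i·y_{i+1} − x_{i+1}·y_i:
  42, 98, 71, 13, 12  ⇒  2A = 236, A = 118.
Then Σ (y_i + y_{i+1})·c_i = -732, so ȳ = -732 / (6·118) = -61/59.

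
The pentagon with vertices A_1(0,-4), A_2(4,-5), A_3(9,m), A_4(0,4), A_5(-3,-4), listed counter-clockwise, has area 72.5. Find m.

The doubled signed area Σ (x_i y_{i+1} − x_{i+1} y_i) is linear in m.
With m=0 it equals 121; the coefficient of m is 4 (from the two edges through A_3).
So 4·m + 121 = 2·72.5 = 145 ⇒ m = 6.

6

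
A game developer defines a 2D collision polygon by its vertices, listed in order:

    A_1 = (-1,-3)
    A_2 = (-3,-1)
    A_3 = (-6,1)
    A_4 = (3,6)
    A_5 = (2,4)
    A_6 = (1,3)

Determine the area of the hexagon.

Apply the shoelace formula: 2A = Σ (x_i·y_{i+1} − x_{i+1}·y_i), indices taken mod 6.
Cross-terms: -8, -9, -39, 0, 2, 0  ⇒  Σ = -54
Area = |Σ|/2 = 27.

27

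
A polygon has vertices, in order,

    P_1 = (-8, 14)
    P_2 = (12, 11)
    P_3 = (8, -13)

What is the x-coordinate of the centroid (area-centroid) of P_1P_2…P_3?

4

Apply the surveyor's formula. First the cross-terms c_i = x_i·y_{i+1} − x_{i+1}·y_i:
  -256, -244, 8  ⇒  2A = -492, A = -246.
Then Σ (x_i + x_{i+1})·c_i = -5904, so x̄ = -5904 / (6·(-246)) = 4.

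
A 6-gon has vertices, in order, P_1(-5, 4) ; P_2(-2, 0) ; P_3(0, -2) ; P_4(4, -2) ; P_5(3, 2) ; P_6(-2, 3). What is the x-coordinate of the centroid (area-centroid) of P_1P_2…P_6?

5/27

Apply the shoelace formula. First the cross-terms c_i = x_i·y_{i+1} − x_{i+1}·y_i:
  8, 4, 8, 14, 13, 7  ⇒  2A = 54, A = 27.
Then Σ (x_i + x_{i+1})·c_i = 30, so x̄ = 30 / (6·27) = 5/27.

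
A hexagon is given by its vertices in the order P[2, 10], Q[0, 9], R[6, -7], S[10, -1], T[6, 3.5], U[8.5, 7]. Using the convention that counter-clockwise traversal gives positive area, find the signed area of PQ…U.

Apply the shoelace formula: 2A = Σ (x_i·y_{i+1} − x_{i+1}·y_i), indices taken mod 6.
Σ = (18) + (-54) + (64) + (41) + (12.25) + (71) = 152.25
Signed area = Σ/2 = 76.125 (positive ⇒ counter-clockwise traversal).

76.125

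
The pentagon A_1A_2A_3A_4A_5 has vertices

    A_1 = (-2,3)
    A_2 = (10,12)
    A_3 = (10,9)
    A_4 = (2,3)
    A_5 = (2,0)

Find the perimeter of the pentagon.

36

|A_1A_2| = √((12)² + (9)²) = √225 = 15
|A_2A_3| = √((0)² + (-3)²) = √9 = 3
|A_3A_4| = √((-8)² + (-6)²) = √100 = 10
|A_4A_5| = √((0)² + (-3)²) = √9 = 3
|A_5A_1| = √((-4)² + (3)²) = √25 = 5
Perimeter = 15 + 3 + 10 + 3 + 5 = 36.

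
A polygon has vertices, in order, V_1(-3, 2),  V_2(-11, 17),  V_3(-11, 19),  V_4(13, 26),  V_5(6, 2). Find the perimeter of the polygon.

78

|V_1V_2| = √((-8)² + (15)²) = √289 = 17
|V_2V_3| = √((0)² + (2)²) = √4 = 2
|V_3V_4| = √((24)² + (7)²) = √625 = 25
|V_4V_5| = √((-7)² + (-24)²) = √625 = 25
|V_5V_1| = √((-9)² + (0)²) = √81 = 9
Perimeter = 17 + 2 + 25 + 25 + 9 = 78.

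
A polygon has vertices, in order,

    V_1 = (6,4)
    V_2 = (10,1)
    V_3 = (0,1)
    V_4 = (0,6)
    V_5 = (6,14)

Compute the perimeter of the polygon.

|V_1V_2| = √((4)² + (-3)²) = √25 = 5
|V_2V_3| = √((-10)² + (0)²) = √100 = 10
|V_3V_4| = √((0)² + (5)²) = √25 = 5
|V_4V_5| = √((6)² + (8)²) = √100 = 10
|V_5V_1| = √((0)² + (-10)²) = √100 = 10
Perimeter = 5 + 10 + 5 + 10 + 10 = 40.

40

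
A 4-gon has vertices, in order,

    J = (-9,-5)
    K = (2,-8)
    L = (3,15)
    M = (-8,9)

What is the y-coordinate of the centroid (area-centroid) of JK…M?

Apply the surveyor's formula. First the cross-terms c_i = x_i·y_{i+1} − x_{i+1}·y_i:
  82, 54, 147, 121  ⇒  2A = 404, A = 202.
Then Σ (y_i + y_{i+1})·c_i = 3324, so ȳ = 3324 / (6·202) = 277/101.

277/101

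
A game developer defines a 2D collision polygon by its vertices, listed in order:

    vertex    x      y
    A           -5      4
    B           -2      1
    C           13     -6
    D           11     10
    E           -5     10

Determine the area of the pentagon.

194

Apply the shoelace formula: 2A = Σ (x_i·y_{i+1} − x_{i+1}·y_i), indices taken mod 5.
Σ = (3) + (-1) + (196) + (160) + (30) = 388
Area = |Σ|/2 = 194.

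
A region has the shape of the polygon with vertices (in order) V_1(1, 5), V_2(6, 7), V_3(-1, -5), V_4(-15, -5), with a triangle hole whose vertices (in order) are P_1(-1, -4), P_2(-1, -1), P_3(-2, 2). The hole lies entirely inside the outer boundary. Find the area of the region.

Outer boundary:
Σ = (-23) + (-23) + (-70) + (-70) = -186
Area = |Σ|/2 = 93.
Hole:
Cross-terms: -3, -4, 10  ⇒  Σ = 3
Area = |Σ|/2 = 1.5.
Net area = 93 − 1.5 = 91.5.

91.5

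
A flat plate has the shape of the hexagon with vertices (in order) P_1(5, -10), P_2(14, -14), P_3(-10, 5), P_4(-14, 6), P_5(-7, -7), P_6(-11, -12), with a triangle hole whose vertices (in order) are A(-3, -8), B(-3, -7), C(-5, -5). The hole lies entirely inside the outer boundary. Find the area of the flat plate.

Outer boundary:
Σ = (70) + (-70) + (10) + (140) + (7) + (170) = 327
Area = |Σ|/2 = 163.5.
Hole:
Apply Gauss's area formula: 2A = Σ (x_i·y_{i+1} − x_{i+1}·y_i), indices taken mod 3.
Σ = (-3) + (-20) + (25) = 2
Area = |Σ|/2 = 1.
Net area = 163.5 − 1 = 162.5.

162.5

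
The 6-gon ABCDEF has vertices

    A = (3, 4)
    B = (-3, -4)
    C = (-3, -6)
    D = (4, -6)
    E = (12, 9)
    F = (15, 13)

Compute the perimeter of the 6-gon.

56

|AB| = √((-6)² + (-8)²) = √100 = 10
|BC| = √((0)² + (-2)²) = √4 = 2
|CD| = √((7)² + (0)²) = √49 = 7
|DE| = √((8)² + (15)²) = √289 = 17
|EF| = √((3)² + (4)²) = √25 = 5
|FA| = √((-12)² + (-9)²) = √225 = 15
Perimeter = 10 + 2 + 7 + 17 + 5 + 15 = 56.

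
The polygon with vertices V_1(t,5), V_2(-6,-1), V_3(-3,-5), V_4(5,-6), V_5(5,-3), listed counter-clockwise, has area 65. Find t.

-5

Write out the shoelace sum; only the two edges meeting at V_1 involve t:
2·Area = [(5·5 − t·(-3)) + (t·(-1) − (-6)·5)] + 85
       = 2·t + 140 = 130
⇒ t = -5.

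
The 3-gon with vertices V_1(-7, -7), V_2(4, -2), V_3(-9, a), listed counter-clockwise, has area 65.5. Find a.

Write out the shoelace sum; only the two edges meeting at V_3 involve a:
2·Area = [(4·a − (-9)·(-2)) + ((-9)·(-7) − (-7)·a)] + 42
       = 11·a + 87 = 131
⇒ a = 4.

4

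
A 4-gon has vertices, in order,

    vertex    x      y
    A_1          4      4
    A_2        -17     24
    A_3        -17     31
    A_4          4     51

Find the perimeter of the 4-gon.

|A_1A_2| = √((-21)² + (20)²) = √841 = 29
|A_2A_3| = √((0)² + (7)²) = √49 = 7
|A_3A_4| = √((21)² + (20)²) = √841 = 29
|A_4A_1| = √((0)² + (-47)²) = √2209 = 47
Perimeter = 29 + 7 + 29 + 47 = 112.

112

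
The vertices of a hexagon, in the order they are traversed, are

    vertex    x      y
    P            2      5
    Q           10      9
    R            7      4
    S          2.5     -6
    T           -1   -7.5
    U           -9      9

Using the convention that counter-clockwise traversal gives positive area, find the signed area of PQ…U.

Apply the shoelace formula: 2A = Σ (x_i·y_{i+1} − x_{i+1}·y_i), indices taken mod 6.
Σ = (-32) + (-23) + (-52) + (-24.75) + (-76.5) + (-63) = -271.25
Signed area = Σ/2 = -135.625 (negative ⇒ clockwise traversal).

-135.625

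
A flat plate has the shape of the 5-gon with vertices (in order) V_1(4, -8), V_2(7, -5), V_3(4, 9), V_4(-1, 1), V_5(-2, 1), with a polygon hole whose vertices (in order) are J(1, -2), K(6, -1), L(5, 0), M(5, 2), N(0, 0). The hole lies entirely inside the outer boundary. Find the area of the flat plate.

Outer boundary:
Apply the shoelace (surveyor's) formula: 2A = Σ (x_i·y_{i+1} − x_{i+1}·y_i), indices taken mod 5.
V_1→V_2: (4)(-5) − (7)(-8) = 36
V_2→V_3: (7)(9) − (4)(-5) = 83
V_3→V_4: (4)(1) − (-1)(9) = 13
V_4→V_5: (-1)(1) − (-2)(1) = 1
V_5→V_1: (-2)(-8) − (4)(1) = 12
Σ = 145
Area = |Σ|/2 = 72.5.
Hole:
Apply the shoelace (surveyor's) formula: 2A = Σ (x_i·y_{i+1} − x_{i+1}·y_i), indices taken mod 5.
Cross-terms: 11, 5, 10, 0, 0  ⇒  Σ = 26
Area = |Σ|/2 = 13.
Net area = 72.5 − 13 = 59.5.

59.5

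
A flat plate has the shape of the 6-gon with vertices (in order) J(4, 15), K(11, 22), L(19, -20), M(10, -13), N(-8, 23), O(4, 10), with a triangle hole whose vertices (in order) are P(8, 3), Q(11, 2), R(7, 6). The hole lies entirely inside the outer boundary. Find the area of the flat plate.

390

Outer boundary:
Apply the shoelace (surveyor's) formula: 2A = Σ (x_i·y_{i+1} − x_{i+1}·y_i), indices taken mod 6.
Σ = (-77) + (-638) + (-47) + (126) + (-172) + (20) = -788
Area = |Σ|/2 = 394.
Hole:
Apply the shoelace (surveyor's) formula: 2A = Σ (x_i·y_{i+1} − x_{i+1}·y_i), indices taken mod 3.
P→Q: (8)(2) − (11)(3) = -17
Q→R: (11)(6) − (7)(2) = 52
R→P: (7)(3) − (8)(6) = -27
Σ = 8
Area = |Σ|/2 = 4.
Net area = 394 − 4 = 390.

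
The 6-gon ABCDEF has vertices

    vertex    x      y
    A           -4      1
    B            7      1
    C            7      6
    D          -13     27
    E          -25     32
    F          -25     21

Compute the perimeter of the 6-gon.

98

|AB| = √((11)² + (0)²) = √121 = 11
|BC| = √((0)² + (5)²) = √25 = 5
|CD| = √((-20)² + (21)²) = √841 = 29
|DE| = √((-12)² + (5)²) = √169 = 13
|EF| = √((0)² + (-11)²) = √121 = 11
|FA| = √((21)² + (-20)²) = √841 = 29
Perimeter = 11 + 5 + 29 + 13 + 11 + 29 = 98.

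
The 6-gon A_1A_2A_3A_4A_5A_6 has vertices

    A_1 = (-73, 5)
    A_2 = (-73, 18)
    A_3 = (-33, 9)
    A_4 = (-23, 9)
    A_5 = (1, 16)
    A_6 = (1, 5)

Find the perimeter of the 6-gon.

174

|A_1A_2| = √((0)² + (13)²) = √169 = 13
|A_2A_3| = √((40)² + (-9)²) = √1681 = 41
|A_3A_4| = √((10)² + (0)²) = √100 = 10
|A_4A_5| = √((24)² + (7)²) = √625 = 25
|A_5A_6| = √((0)² + (-11)²) = √121 = 11
|A_6A_1| = √((-74)² + (0)²) = √5476 = 74
Perimeter = 13 + 41 + 10 + 25 + 11 + 74 = 174.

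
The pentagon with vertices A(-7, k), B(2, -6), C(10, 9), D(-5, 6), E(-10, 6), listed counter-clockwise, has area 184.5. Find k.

The doubled signed area Σ (x_i y_{i+1} − x_{i+1} y_i) is linear in k.
With k=0 it equals 297; the coefficient of k is -12 (from the two edges through A).
So -12·k + 297 = 2·184.5 = 369 ⇒ k = -6.

-6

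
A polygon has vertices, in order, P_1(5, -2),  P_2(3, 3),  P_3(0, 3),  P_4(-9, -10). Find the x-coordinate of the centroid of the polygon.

-64/75

Apply Gauss's area formula. First the cross-terms c_i = x_i·y_{i+1} − x_{i+1}·y_i:
  21, 9, 27, 68  ⇒  2A = 125, A = 62.5.
Then Σ (x_i + x_{i+1})·c_i = -320, so x̄ = -320 / (6·62.5) = -64/75.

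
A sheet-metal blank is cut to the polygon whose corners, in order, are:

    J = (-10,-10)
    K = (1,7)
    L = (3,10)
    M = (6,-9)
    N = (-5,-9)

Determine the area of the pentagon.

148.5

Apply the shoelace formula: 2A = Σ (x_i·y_{i+1} − x_{i+1}·y_i), indices taken mod 5.
J→K: (-10)(7) − (1)(-10) = -60
K→L: (1)(10) − (3)(7) = -11
L→M: (3)(-9) − (6)(10) = -87
M→N: (6)(-9) − (-5)(-9) = -99
N→J: (-5)(-10) − (-10)(-9) = -40
Σ = -297
Area = |Σ|/2 = 148.5.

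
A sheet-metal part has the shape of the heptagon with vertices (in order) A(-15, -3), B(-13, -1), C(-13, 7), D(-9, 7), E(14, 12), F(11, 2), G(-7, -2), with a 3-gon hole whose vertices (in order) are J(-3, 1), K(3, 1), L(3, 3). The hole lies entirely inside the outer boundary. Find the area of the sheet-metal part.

235.5

Outer boundary:
Apply the shoelace (surveyor's) formula: 2A = Σ (x_i·y_{i+1} − x_{i+1}·y_i), indices taken mod 7.
Σ = (-24) + (-104) + (-28) + (-206) + (-104) + (-8) + (-9) = -483
Area = |Σ|/2 = 241.5.
Hole:
J→K: (-3)(1) − (3)(1) = -6
K→L: (3)(3) − (3)(1) = 6
L→J: (3)(1) − (-3)(3) = 12
Σ = 12
Area = |Σ|/2 = 6.
Net area = 241.5 − 6 = 235.5.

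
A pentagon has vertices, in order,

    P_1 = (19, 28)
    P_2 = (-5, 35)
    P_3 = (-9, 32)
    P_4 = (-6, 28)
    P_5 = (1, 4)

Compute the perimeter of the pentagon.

|P_1P_2| = √((-24)² + (7)²) = √625 = 25
|P_2P_3| = √((-4)² + (-3)²) = √25 = 5
|P_3P_4| = √((3)² + (-4)²) = √25 = 5
|P_4P_5| = √((7)² + (-24)²) = √625 = 25
|P_5P_1| = √((18)² + (24)²) = √900 = 30
Perimeter = 25 + 5 + 5 + 25 + 30 = 90.

90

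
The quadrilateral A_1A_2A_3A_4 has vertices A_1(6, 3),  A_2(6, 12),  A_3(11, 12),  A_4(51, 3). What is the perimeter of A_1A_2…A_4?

|A_1A_2| = √((0)² + (9)²) = √81 = 9
|A_2A_3| = √((5)² + (0)²) = √25 = 5
|A_3A_4| = √((40)² + (-9)²) = √1681 = 41
|A_4A_1| = √((-45)² + (0)²) = √2025 = 45
Perimeter = 9 + 5 + 41 + 45 = 100.

100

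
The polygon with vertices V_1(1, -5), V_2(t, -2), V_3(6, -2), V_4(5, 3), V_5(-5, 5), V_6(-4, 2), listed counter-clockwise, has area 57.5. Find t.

Write out the shoelace sum; only the two edges meeting at V_2 involve t:
2·Area = [(1·(-2) − t·(-5)) + (t·(-2) − 6·(-2))] + 96
       = 3·t + 106 = 115
⇒ t = 3.

3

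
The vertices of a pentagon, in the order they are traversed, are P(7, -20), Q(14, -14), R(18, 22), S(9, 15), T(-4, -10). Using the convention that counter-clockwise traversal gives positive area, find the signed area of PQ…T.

Σ = (182) + (560) + (72) + (-30) + (150) = 934
Signed area = Σ/2 = 467 (positive ⇒ counter-clockwise traversal).

467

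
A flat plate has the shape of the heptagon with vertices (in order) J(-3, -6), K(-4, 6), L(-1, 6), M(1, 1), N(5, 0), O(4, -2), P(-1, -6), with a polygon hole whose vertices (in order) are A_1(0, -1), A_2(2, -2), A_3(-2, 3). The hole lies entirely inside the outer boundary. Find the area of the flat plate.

Outer boundary:
Apply the shoelace formula: 2A = Σ (x_i·y_{i+1} − x_{i+1}·y_i), indices taken mod 7.
J→K: (-3)(6) − (-4)(-6) = -42
K→L: (-4)(6) − (-1)(6) = -18
L→M: (-1)(1) − (1)(6) = -7
M→N: (1)(0) − (5)(1) = -5
N→O: (5)(-2) − (4)(0) = -10
O→P: (4)(-6) − (-1)(-2) = -26
P→J: (-1)(-6) − (-3)(-6) = -12
Σ = -120
Area = |Σ|/2 = 60.
Hole:
Apply the shoelace (surveyor's) formula: 2A = Σ (x_i·y_{i+1} − x_{i+1}·y_i), indices taken mod 3.
Σ = (2) + (2) + (2) = 6
Area = |Σ|/2 = 3.
Net area = 60 − 3 = 57.

57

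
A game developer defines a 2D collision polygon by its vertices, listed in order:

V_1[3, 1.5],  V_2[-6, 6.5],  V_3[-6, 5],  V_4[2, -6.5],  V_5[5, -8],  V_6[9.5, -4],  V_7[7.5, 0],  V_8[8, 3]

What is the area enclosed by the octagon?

97.25

Apply Gauss's area formula: 2A = Σ (x_i·y_{i+1} − x_{i+1}·y_i), indices taken mod 8.
Σ = (28.5) + (9) + (29) + (16.5) + (56) + (30) + (22.5) + (3) = 194.5
Area = |Σ|/2 = 97.25.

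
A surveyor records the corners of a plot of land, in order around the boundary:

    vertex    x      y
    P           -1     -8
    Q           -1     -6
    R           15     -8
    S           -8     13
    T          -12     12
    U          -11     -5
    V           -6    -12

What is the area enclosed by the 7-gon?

Σ = (-2) + (98) + (131) + (60) + (192) + (102) + (36) = 617
Area = |Σ|/2 = 308.5.

308.5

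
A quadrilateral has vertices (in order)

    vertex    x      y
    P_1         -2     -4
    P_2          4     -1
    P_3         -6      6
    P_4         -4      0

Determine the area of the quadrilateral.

P_1→P_2: (-2)(-1) − (4)(-4) = 18
P_2→P_3: (4)(6) − (-6)(-1) = 18
P_3→P_4: (-6)(0) − (-4)(6) = 24
P_4→P_1: (-4)(-4) − (-2)(0) = 16
Σ = 76
Area = |Σ|/2 = 38.

38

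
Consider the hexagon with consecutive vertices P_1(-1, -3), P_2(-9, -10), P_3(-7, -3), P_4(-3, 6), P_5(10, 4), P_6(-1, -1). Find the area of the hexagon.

93.5

Apply the shoelace formula: 2A = Σ (x_i·y_{i+1} − x_{i+1}·y_i), indices taken mod 6.
Cross-terms: -17, -43, -51, -72, -6, 2  ⇒  Σ = -187
Area = |Σ|/2 = 93.5.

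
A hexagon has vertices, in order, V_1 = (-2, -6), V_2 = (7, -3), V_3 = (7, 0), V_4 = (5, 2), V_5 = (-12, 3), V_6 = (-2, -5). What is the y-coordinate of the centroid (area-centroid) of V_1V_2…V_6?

Apply the shoelace (surveyor's) formula. First the cross-terms c_i = x_i·y_{i+1} − x_{i+1}·y_i:
  48, 21, 14, 39, 66, 2  ⇒  2A = 190, A = 95.
Then Σ (y_i + y_{i+1})·c_i = -426, so ȳ = -426 / (6·95) = -71/95.

-71/95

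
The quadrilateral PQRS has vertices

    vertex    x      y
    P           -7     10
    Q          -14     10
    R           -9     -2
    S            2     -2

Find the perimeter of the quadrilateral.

46

|PQ| = √((-7)² + (0)²) = √49 = 7
|QR| = √((5)² + (-12)²) = √169 = 13
|RS| = √((11)² + (0)²) = √121 = 11
|SP| = √((-9)² + (12)²) = √225 = 15
Perimeter = 7 + 13 + 11 + 15 = 46.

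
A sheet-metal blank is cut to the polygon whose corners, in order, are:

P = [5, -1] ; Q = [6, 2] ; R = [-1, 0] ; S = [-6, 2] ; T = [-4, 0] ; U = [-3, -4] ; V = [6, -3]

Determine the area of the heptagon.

Σ = (16) + (2) + (-2) + (8) + (16) + (33) + (9) = 82
Area = |Σ|/2 = 41.

41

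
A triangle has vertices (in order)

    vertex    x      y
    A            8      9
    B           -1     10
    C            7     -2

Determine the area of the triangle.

50

Σ = (89) + (-68) + (79) = 100
Area = |Σ|/2 = 50.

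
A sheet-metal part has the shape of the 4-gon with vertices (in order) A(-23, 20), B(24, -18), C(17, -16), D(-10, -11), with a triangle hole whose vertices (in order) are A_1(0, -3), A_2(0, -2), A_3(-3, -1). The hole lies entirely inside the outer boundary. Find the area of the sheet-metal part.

470.5

Outer boundary:
Apply Gauss's area formula: 2A = Σ (x_i·y_{i+1} − x_{i+1}·y_i), indices taken mod 4.
Σ = (-66) + (-78) + (-347) + (-453) = -944
Area = |Σ|/2 = 472.
Hole:
Σ = (0) + (-6) + (9) = 3
Area = |Σ|/2 = 1.5.
Net area = 472 − 1.5 = 470.5.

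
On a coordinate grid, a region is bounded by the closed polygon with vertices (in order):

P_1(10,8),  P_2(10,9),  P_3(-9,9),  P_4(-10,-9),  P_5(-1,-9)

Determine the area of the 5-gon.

Apply the shoelace formula: 2A = Σ (x_i·y_{i+1} − x_{i+1}·y_i), indices taken mod 5.
Cross-terms: 10, 171, 171, 81, 82  ⇒  Σ = 515
Area = |Σ|/2 = 257.5.

257.5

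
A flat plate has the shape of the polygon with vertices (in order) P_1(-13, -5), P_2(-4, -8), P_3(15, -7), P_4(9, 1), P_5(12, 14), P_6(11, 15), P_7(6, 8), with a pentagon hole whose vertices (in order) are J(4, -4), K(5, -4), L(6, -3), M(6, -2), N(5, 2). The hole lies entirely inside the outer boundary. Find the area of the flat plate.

254.5

Outer boundary:
Apply the surveyor's formula: 2A = Σ (x_i·y_{i+1} − x_{i+1}·y_i), indices taken mod 7.
Σ = (84) + (148) + (78) + (114) + (26) + (-2) + (74) = 522
Area = |Σ|/2 = 261.
Hole:
Apply the surveyor's formula: 2A = Σ (x_i·y_{i+1} − x_{i+1}·y_i), indices taken mod 5.
Σ = (4) + (9) + (6) + (22) + (-28) = 13
Area = |Σ|/2 = 6.5.
Net area = 261 − 6.5 = 254.5.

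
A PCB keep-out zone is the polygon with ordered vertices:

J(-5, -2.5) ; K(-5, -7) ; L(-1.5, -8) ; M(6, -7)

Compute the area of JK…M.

Σ = (22.5) + (29.5) + (58.5) + (-50) = 60.5
Area = |Σ|/2 = 30.25.

30.25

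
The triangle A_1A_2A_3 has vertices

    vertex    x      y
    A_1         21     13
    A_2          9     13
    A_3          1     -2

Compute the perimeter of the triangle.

54

|A_1A_2| = √((-12)² + (0)²) = √144 = 12
|A_2A_3| = √((-8)² + (-15)²) = √289 = 17
|A_3A_1| = √((20)² + (15)²) = √625 = 25
Perimeter = 12 + 17 + 25 = 54.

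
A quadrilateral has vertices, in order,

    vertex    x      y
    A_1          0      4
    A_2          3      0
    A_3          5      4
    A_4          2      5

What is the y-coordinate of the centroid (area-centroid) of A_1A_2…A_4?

3

Apply Gauss's area formula. First the cross-terms c_i = x_i·y_{i+1} − x_{i+1}·y_i:
  -12, 12, 17, 8  ⇒  2A = 25, A = 12.5.
Then Σ (y_i + y_{i+1})·c_i = 225, so ȳ = 225 / (6·12.5) = 3.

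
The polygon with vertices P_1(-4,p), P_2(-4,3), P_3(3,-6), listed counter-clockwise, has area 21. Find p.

Write out the shoelace sum; only the two edges meeting at P_1 involve p:
2·Area = [(3·p − (-4)·(-6)) + ((-4)·3 − (-4)·p)] + 15
       = 7·p + -21 = 42
⇒ p = 9.

9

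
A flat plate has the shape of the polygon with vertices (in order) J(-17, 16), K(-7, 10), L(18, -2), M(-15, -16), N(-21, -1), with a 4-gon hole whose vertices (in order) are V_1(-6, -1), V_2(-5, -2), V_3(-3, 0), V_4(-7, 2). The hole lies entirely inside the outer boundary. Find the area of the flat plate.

Outer boundary:
Cross-terms: -58, -166, -318, -321, -353  ⇒  Σ = -1216
Area = |Σ|/2 = 608.
Hole:
Apply the shoelace formula: 2A = Σ (x_i·y_{i+1} − x_{i+1}·y_i), indices taken mod 4.
V_1→V_2: (-6)(-2) − (-5)(-1) = 7
V_2→V_3: (-5)(0) − (-3)(-2) = -6
V_3→V_4: (-3)(2) − (-7)(0) = -6
V_4→V_1: (-7)(-1) − (-6)(2) = 19
Σ = 14
Area = |Σ|/2 = 7.
Net area = 608 − 7 = 601.

601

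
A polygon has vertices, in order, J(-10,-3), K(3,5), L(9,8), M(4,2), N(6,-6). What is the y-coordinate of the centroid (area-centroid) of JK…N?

Apply Gauss's area formula. First the cross-terms c_i = x_i·y_{i+1} − x_{i+1}·y_i:
  -41, -21, -14, -36, -78  ⇒  2A = -190, A = -95.
Then Σ (y_i + y_{i+1})·c_i = 351, so ȳ = 351 / (6·(-95)) = -117/190.

-117/190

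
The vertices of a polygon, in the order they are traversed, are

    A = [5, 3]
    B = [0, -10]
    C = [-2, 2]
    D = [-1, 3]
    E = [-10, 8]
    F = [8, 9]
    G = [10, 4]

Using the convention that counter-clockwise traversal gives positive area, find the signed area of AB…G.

Apply the shoelace formula: 2A = Σ (x_i·y_{i+1} − x_{i+1}·y_i), indices taken mod 7.
A→B: (5)(-10) − (0)(3) = -50
B→C: (0)(2) − (-2)(-10) = -20
C→D: (-2)(3) − (-1)(2) = -4
D→E: (-1)(8) − (-10)(3) = 22
E→F: (-10)(9) − (8)(8) = -154
F→G: (8)(4) − (10)(9) = -58
G→A: (10)(3) − (5)(4) = 10
Σ = -254
Signed area = Σ/2 = -127 (negative ⇒ clockwise traversal).

-127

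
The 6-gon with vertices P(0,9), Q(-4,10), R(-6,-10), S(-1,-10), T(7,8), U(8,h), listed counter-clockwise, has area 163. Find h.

The doubled signed area Σ (x_i y_{i+1} − x_{i+1} y_i) is linear in h.
With h=0 it equals 256; the coefficient of h is 7 (from the two edges through U).
So 7·h + 256 = 2·163 = 326 ⇒ h = 10.

10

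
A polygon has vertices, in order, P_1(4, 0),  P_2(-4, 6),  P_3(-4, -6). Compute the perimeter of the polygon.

|P_1P_2| = √((-8)² + (6)²) = √100 = 10
|P_2P_3| = √((0)² + (-12)²) = √144 = 12
|P_3P_1| = √((8)² + (6)²) = √100 = 10
Perimeter = 10 + 12 + 10 = 32.

32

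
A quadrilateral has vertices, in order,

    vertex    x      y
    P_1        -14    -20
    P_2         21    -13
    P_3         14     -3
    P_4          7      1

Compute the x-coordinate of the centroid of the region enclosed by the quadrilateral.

Apply the surveyor's formula. First the cross-terms c_i = x_i·y_{i+1} − x_{i+1}·y_i:
  602, 119, 35, -126  ⇒  2A = 630, A = 315.
Then Σ (x_i + x_{i+1})·c_i = 9996, so x̄ = 9996 / (6·315) = 238/45.

238/45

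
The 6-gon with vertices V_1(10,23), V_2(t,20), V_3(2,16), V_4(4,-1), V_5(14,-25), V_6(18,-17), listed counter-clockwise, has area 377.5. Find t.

Write out the shoelace sum; only the two edges meeting at V_2 involve t:
2·Area = [(10·20 − t·23) + (t·16 − 2·20)] + 644
       = -7·t + 804 = 755
⇒ t = 7.

7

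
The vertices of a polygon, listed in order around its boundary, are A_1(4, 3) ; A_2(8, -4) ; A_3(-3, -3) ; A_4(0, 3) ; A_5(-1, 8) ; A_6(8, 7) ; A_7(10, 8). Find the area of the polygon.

Apply the shoelace (surveyor's) formula: 2A = Σ (x_i·y_{i+1} − x_{i+1}·y_i), indices taken mod 7.
Σ = (-40) + (-36) + (-9) + (3) + (-71) + (-6) + (-2) = -161
Area = |Σ|/2 = 80.5.

80.5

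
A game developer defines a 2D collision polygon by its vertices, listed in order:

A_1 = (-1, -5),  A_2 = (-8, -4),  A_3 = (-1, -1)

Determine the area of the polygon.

14

Σ = (-36) + (4) + (4) = -28
Area = |Σ|/2 = 14.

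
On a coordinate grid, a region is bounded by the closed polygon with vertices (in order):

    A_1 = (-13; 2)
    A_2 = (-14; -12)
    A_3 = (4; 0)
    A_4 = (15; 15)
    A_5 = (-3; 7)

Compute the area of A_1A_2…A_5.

Σ = (184) + (48) + (60) + (150) + (85) = 527
Area = |Σ|/2 = 263.5.

263.5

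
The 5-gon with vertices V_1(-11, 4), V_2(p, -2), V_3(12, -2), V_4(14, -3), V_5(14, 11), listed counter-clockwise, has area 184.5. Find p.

7

The doubled signed area Σ (x_i y_{i+1} − x_{i+1} y_i) is linear in p.
With p=0 it equals 411; the coefficient of p is -6 (from the two edges through V_2).
So -6·p + 411 = 2·184.5 = 369 ⇒ p = 7.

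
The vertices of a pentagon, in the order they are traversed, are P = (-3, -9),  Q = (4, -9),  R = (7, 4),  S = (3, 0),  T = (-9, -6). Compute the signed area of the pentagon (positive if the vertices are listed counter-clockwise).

87.5

Σ = (63) + (79) + (-12) + (-18) + (63) = 175
Signed area = Σ/2 = 87.5 (positive ⇒ counter-clockwise traversal).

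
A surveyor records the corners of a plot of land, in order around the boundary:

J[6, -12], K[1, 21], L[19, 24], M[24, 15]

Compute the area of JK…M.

453

Σ = (138) + (-375) + (-291) + (-378) = -906
Area = |Σ|/2 = 453.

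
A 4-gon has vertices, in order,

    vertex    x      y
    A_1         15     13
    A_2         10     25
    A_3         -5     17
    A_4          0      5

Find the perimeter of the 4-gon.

|A_1A_2| = √((-5)² + (12)²) = √169 = 13
|A_2A_3| = √((-15)² + (-8)²) = √289 = 17
|A_3A_4| = √((5)² + (-12)²) = √169 = 13
|A_4A_1| = √((15)² + (8)²) = √289 = 17
Perimeter = 13 + 17 + 13 + 17 = 60.

60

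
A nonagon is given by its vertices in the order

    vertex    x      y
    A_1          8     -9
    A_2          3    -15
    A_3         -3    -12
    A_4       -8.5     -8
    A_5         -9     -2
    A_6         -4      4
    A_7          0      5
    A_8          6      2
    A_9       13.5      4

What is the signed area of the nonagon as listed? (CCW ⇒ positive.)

-278.75

Σ = (-93) + (-81) + (-78) + (-55) + (-44) + (-20) + (-30) + (-3) + (-153.5) = -557.5
Signed area = Σ/2 = -278.75 (negative ⇒ clockwise traversal).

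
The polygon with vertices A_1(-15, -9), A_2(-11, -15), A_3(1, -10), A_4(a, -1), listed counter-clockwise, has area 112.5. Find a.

-10

The doubled signed area Σ (x_i y_{i+1} − x_{i+1} y_i) is linear in a.
With a=0 it equals 235; the coefficient of a is 1 (from the two edges through A_4).
So 1·a + 235 = 2·112.5 = 225 ⇒ a = -10.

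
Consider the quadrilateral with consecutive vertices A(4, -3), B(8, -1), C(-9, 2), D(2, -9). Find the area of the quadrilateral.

67

Apply the shoelace (surveyor's) formula: 2A = Σ (x_i·y_{i+1} − x_{i+1}·y_i), indices taken mod 4.
Cross-terms: 20, 7, 77, 30  ⇒  Σ = 134
Area = |Σ|/2 = 67.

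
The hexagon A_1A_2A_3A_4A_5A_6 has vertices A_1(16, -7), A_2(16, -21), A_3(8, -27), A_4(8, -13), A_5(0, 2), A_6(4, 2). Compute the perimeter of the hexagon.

|A_1A_2| = √((0)² + (-14)²) = √196 = 14
|A_2A_3| = √((-8)² + (-6)²) = √100 = 10
|A_3A_4| = √((0)² + (14)²) = √196 = 14
|A_4A_5| = √((-8)² + (15)²) = √289 = 17
|A_5A_6| = √((4)² + (0)²) = √16 = 4
|A_6A_1| = √((12)² + (-9)²) = √225 = 15
Perimeter = 14 + 10 + 14 + 17 + 4 + 15 = 74.

74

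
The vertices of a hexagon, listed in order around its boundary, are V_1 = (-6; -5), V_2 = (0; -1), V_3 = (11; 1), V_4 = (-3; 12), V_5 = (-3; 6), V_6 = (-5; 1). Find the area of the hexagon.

Σ = (6) + (11) + (135) + (18) + (27) + (31) = 228
Area = |Σ|/2 = 114.

114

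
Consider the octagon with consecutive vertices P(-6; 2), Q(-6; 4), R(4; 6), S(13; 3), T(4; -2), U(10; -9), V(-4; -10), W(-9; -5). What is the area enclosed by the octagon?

Apply the shoelace formula: 2A = Σ (x_i·y_{i+1} − x_{i+1}·y_i), indices taken mod 8.
P→Q: (-6)(4) − (-6)(2) = -12
Q→R: (-6)(6) − (4)(4) = -52
R→S: (4)(3) − (13)(6) = -66
S→T: (13)(-2) − (4)(3) = -38
T→U: (4)(-9) − (10)(-2) = -16
U→V: (10)(-10) − (-4)(-9) = -136
V→W: (-4)(-5) − (-9)(-10) = -70
W→P: (-9)(2) − (-6)(-5) = -48
Σ = -438
Area = |Σ|/2 = 219.

219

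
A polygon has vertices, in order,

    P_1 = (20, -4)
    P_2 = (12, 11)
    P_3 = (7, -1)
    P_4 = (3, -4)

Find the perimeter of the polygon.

52

|P_1P_2| = √((-8)² + (15)²) = √289 = 17
|P_2P_3| = √((-5)² + (-12)²) = √169 = 13
|P_3P_4| = √((-4)² + (-3)²) = √25 = 5
|P_4P_1| = √((17)² + (0)²) = √289 = 17
Perimeter = 17 + 13 + 5 + 17 = 52.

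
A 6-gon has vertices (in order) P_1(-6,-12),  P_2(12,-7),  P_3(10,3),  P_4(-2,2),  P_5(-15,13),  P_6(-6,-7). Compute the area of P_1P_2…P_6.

P_1→P_2: (-6)(-7) − (12)(-12) = 186
P_2→P_3: (12)(3) − (10)(-7) = 106
P_3→P_4: (10)(2) − (-2)(3) = 26
P_4→P_5: (-2)(13) − (-15)(2) = 4
P_5→P_6: (-15)(-7) − (-6)(13) = 183
P_6→P_1: (-6)(-12) − (-6)(-7) = 30
Σ = 535
Area = |Σ|/2 = 267.5.

267.5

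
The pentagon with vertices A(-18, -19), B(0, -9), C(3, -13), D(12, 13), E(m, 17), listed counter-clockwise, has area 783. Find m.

-21

Write out the shoelace sum; only the two edges meeting at E involve m:
2·Area = [(12·17 − m·13) + (m·(-19) − (-18)·17)] + 384
       = -32·m + 894 = 1566
⇒ m = -21.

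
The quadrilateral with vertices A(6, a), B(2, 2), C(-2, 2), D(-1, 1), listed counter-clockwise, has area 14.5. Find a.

The doubled signed area Σ (x_i y_{i+1} − x_{i+1} y_i) is linear in a.
With a=0 it equals 14; the coefficient of a is -3 (from the two edges through A).
So -3·a + 14 = 2·14.5 = 29 ⇒ a = -5.

-5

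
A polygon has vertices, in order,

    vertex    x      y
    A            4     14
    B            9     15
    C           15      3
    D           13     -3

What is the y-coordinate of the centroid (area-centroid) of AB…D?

Apply the shoelace formula. First the cross-terms c_i = x_i·y_{i+1} − x_{i+1}·y_i:
  -66, -198, -84, 194  ⇒  2A = -154, A = -77.
Then Σ (y_i + y_{i+1})·c_i = -3344, so ȳ = -3344 / (6·(-77)) = 152/21.

152/21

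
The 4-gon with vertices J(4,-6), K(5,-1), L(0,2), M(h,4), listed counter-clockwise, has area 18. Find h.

Write out the shoelace sum; only the two edges meeting at M involve h:
2·Area = [(0·4 − h·2) + (h·(-6) − 4·4)] + 36
       = -8·h + 20 = 36
⇒ h = -2.

-2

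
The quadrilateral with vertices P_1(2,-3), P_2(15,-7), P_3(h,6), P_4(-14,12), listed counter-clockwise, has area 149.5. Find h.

4

Write out the shoelace sum; only the two edges meeting at P_3 involve h:
2·Area = [(15·6 − h·(-7)) + (h·12 − (-14)·6)] + 49
       = 19·h + 223 = 299
⇒ h = 4.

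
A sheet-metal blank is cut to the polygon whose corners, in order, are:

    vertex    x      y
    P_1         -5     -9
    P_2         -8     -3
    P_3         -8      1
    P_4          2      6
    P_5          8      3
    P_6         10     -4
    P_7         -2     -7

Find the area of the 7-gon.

169

Apply Gauss's area formula: 2A = Σ (x_i·y_{i+1} − x_{i+1}·y_i), indices taken mod 7.
Σ = (-57) + (-32) + (-50) + (-42) + (-62) + (-78) + (-17) = -338
Area = |Σ|/2 = 169.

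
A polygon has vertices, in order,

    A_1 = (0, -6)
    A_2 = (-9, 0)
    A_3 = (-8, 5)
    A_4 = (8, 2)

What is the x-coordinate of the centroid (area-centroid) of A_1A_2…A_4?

-289/203

Apply Gauss's area formula. First the cross-terms c_i = x_i·y_{i+1} − x_{i+1}·y_i:
  -54, -45, -56, -48  ⇒  2A = -203, A = -101.5.
Then Σ (x_i + x_{i+1})·c_i = 867, so x̄ = 867 / (6·(-101.5)) = -289/203.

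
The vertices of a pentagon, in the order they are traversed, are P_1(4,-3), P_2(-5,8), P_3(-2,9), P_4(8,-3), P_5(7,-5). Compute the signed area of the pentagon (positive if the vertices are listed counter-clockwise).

-49

Apply the surveyor's formula: 2A = Σ (x_i·y_{i+1} − x_{i+1}·y_i), indices taken mod 5.
P_1→P_2: (4)(8) − (-5)(-3) = 17
P_2→P_3: (-5)(9) − (-2)(8) = -29
P_3→P_4: (-2)(-3) − (8)(9) = -66
P_4→P_5: (8)(-5) − (7)(-3) = -19
P_5→P_1: (7)(-3) − (4)(-5) = -1
Σ = -98
Signed area = Σ/2 = -49 (negative ⇒ clockwise traversal).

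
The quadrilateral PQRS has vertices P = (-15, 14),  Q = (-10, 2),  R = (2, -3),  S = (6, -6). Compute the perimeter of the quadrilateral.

|PQ| = √((5)² + (-12)²) = √169 = 13
|QR| = √((12)² + (-5)²) = √169 = 13
|RS| = √((4)² + (-3)²) = √25 = 5
|SP| = √((-21)² + (20)²) = √841 = 29
Perimeter = 13 + 13 + 5 + 29 = 60.

60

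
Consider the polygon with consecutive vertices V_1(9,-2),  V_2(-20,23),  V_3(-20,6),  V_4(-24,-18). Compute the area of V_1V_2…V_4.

Σ = (167) + (340) + (504) + (210) = 1221
Area = |Σ|/2 = 610.5.

610.5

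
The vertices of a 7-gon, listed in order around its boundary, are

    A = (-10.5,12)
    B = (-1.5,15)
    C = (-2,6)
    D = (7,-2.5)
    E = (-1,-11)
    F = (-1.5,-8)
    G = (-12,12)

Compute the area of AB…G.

Apply the shoelace formula: 2A = Σ (x_i·y_{i+1} − x_{i+1}·y_i), indices taken mod 7.
Cross-terms: -139.5, 21, -37, -79.5, -8.5, -114, -18  ⇒  Σ = -375.5
Area = |Σ|/2 = 187.75.

187.75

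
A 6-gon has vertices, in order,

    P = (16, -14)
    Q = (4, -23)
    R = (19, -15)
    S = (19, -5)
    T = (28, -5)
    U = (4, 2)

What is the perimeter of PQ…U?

96

|PQ| = √((-12)² + (-9)²) = √225 = 15
|QR| = √((15)² + (8)²) = √289 = 17
|RS| = √((0)² + (10)²) = √100 = 10
|ST| = √((9)² + (0)²) = √81 = 9
|TU| = √((-24)² + (7)²) = √625 = 25
|UP| = √((12)² + (-16)²) = √400 = 20
Perimeter = 15 + 17 + 10 + 9 + 25 + 20 = 96.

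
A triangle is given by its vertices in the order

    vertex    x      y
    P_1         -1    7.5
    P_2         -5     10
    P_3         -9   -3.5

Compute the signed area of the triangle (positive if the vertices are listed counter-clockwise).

Apply the surveyor's formula: 2A = Σ (x_i·y_{i+1} − x_{i+1}·y_i), indices taken mod 3.
Σ = (27.5) + (107.5) + (-71) = 64
Signed area = Σ/2 = 32 (positive ⇒ counter-clockwise traversal).

32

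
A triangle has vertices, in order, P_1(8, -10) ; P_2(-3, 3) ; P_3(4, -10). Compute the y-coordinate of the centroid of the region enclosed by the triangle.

Apply the shoelace formula. First the cross-terms c_i = x_i·y_{i+1} − x_{i+1}·y_i:
  -6, 18, 40  ⇒  2A = 52, A = 26.
Then Σ (y_i + y_{i+1})·c_i = -884, so ȳ = -884 / (6·26) = -17/3.

-17/3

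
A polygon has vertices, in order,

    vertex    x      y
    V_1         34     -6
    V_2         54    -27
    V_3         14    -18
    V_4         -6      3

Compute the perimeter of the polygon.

|V_1V_2| = √((20)² + (-21)²) = √841 = 29
|V_2V_3| = √((-40)² + (9)²) = √1681 = 41
|V_3V_4| = √((-20)² + (21)²) = √841 = 29
|V_4V_1| = √((40)² + (-9)²) = √1681 = 41
Perimeter = 29 + 41 + 29 + 41 = 140.

140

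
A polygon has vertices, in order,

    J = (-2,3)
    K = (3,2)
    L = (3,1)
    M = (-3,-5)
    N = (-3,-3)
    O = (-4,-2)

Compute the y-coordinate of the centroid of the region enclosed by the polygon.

-3/14

Apply the surveyor's formula. First the cross-terms c_i = x_i·y_{i+1} − x_{i+1}·y_i:
  -13, -3, -12, -6, -6, -16  ⇒  2A = -56, A = -28.
Then Σ (y_i + y_{i+1})·c_i = 36, so ȳ = 36 / (6·(-28)) = -3/14.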